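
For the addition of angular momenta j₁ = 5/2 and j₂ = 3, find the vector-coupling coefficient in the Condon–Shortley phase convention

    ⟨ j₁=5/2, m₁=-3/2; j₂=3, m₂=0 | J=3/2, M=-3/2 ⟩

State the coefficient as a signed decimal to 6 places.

−√(6/35) = -0.414039

triangle: 4!*1!*2!/8! = 48/40320
(j±m)!: 1!*4!*3!*3!*0!*3! = 5184
prefactor² = (2J+1)*Δ*N² = 864/35
  k=3: −1/(3!*1!*1!*0!*0!*2!) = -1/12
Σ = -1/12  ⇒  CG² = 864/35*(-1/12)² = 6/35
CG = −√(6/35) = -0.414039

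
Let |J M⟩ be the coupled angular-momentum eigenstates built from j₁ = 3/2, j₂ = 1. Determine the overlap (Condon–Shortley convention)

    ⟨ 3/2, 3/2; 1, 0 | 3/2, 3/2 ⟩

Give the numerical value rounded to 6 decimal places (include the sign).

+√(3/5) = +0.774597

triangle: 1!·2!·1!/5! = 2/120
(j±m)!: 3!·0!·1!·1!·3!·0! = 36
prefactor² = (2J+1)·Δ·N² = 12/5
  k=0: +1/(0!·1!·0!·1!·2!·0!) = 1/2
Σ = 1/2  ⇒  CG² = 12/5·1/2² = 3/5
CG = +√(3/5) = +0.774597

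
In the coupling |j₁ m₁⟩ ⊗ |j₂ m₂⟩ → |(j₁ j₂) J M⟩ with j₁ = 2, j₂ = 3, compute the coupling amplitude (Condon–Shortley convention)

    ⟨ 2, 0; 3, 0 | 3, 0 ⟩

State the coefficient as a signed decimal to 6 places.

triangle: 2!·2!·4!/9! = 96/362880
(j±m)!: 2!·2!·3!·3!·3!·3! = 5184
prefactor² = (2J+1)·Δ·N² = 48/5
  k=0: +1/(0!·2!·2!·3!·0!·1!) = 1/24
  k=1: −1/(1!·1!·1!·2!·1!·2!) = -1/4
  k=2: +1/(2!·0!·0!·1!·2!·3!) = 1/24
Σ = -1/6  ⇒  CG² = 48/5·(-1/6)² = 4/15
CG = −√(4/15) = -0.516398

−√(4/15) = -0.516398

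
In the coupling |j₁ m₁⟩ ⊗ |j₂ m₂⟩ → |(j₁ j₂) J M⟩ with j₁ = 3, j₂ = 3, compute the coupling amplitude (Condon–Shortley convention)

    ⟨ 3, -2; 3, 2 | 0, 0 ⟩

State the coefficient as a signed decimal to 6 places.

-0.377964  (= −√(1/7))

j₁+j₂−J=6  J+j₁−j₂=0  J−j₁+j₂=0  j₁+j₂+J+1=7
(j₁±m₁, j₂±m₂, J±M) = (1,5,5,1,0,0)
P² = 14400/7
sum k=5..5:
  [5] −1/120 = -1/120
S = -1/120
C² = P²·S² = 1/7 ; C = -0.377964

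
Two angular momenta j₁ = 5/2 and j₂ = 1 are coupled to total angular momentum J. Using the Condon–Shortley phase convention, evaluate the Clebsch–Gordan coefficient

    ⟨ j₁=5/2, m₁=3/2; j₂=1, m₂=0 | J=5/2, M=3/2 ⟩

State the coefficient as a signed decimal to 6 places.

triangle: 1!·4!·1!/7! = 24/5040
(j±m)!: 4!·1!·1!·1!·4!·1! = 576
prefactor² = (2J+1)·Δ·N² = 576/35
  k=0: +1/(0!·1!·1!·1!·3!·0!) = 1/6
  k=1: −1/(1!·0!·0!·0!·4!·1!) = -1/24
Σ = 1/8  ⇒  CG² = 576/35·1/8² = 9/35
CG = +√(9/35) = +0.507093

+√(9/35) = +0.507093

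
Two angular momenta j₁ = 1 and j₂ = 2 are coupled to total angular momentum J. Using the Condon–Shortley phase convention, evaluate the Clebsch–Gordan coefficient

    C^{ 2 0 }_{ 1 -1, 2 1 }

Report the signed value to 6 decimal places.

−√(1/2) ≈ -0.707107

triangle: 1!*1!*3!/6! = 6/720
(j±m)!: 0!*2!*3!*1!*2!*2! = 48
prefactor² = (2J+1)*Δ*N² = 2
  k=1: −1/(1!*0!*1!*2!*0!*1!) = -1/2
Σ = -1/2  ⇒  CG² = 2*(-1/2)² = 1/2
CG = −√(1/2) = -0.707107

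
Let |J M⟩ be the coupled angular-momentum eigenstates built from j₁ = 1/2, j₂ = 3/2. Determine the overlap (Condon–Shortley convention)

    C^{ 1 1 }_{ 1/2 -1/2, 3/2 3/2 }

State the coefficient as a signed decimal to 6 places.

-0.866025

j₁+j₂−J=1  J+j₁−j₂=0  J−j₁+j₂=2  j₁+j₂+J+1=4
(j₁±m₁, j₂±m₂, J±M) = (0,1,3,0,2,0)
P² = 3
sum k=1..1:
  [1] −1/2 = -1/2
S = -1/2
C² = P²·S² = 3/4 ; C = -0.866025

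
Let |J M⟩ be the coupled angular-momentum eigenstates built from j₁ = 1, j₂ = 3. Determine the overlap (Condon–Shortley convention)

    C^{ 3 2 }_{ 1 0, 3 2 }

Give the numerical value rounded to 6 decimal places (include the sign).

√[7·1!1!5!/8! · 1!1!5!1!5!1!] = √(300)
  +(−1)^0/∏(0,1,1,5,0,0)! = 1/120  (running 1/120)
  +(−1)^1/∏(1,0,0,4,1,1)! = -1/24  (running -1/30)
⟨..|..⟩ = √(300)·(-1/30) = -0.577350

-0.577350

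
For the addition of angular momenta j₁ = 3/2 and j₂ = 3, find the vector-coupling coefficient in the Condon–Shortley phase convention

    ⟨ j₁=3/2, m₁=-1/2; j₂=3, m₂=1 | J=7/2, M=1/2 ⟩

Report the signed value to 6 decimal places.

j₁+j₂−J=1  J+j₁−j₂=2  J−j₁+j₂=5  j₁+j₂+J+1=9
(j₁±m₁, j₂±m₂, J±M) = (1,2,4,2,4,3)
P² = 512/7
sum k=0..1:
  [0] +1/48 = 1/48
  [1] −1/12 = -1/12
S = -1/16
C² = P²·S² = 2/7 ; C = -0.534522

−√(2/7) = -0.534522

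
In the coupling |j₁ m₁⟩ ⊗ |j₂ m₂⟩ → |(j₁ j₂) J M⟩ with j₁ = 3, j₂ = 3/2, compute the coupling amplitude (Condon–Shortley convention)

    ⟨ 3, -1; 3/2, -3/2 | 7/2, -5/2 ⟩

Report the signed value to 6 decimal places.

j₁+j₂−J=1  J+j₁−j₂=5  J−j₁+j₂=2  j₁+j₂+J+1=9
(j₁±m₁, j₂±m₂, J±M) = (2,4,0,3,1,6)
P² = 7680/7
sum k=0..0:
  [0] +1/48 = 1/48
S = 1/48
C² = P²·S² = 10/21 ; C = +0.690066

+√(10/21) = +0.690066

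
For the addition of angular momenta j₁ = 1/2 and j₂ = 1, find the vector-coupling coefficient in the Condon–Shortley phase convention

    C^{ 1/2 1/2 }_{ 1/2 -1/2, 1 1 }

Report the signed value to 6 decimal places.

√[2·1!0!1!/3! · 0!1!2!0!1!0!] = √(2/3)
  +(−1)^1/∏(1,0,0,1,0,0)! = -1  (running -1)
⟨..|..⟩ = √(2/3)·(-1) = -0.816497

-0.816497  (= −√(2/3))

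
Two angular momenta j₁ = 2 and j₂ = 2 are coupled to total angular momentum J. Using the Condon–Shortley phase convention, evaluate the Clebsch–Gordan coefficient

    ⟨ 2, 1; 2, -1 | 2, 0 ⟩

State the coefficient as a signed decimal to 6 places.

+0.267261

triangle: 2!×2!×2!/7! = 8/5040
(j±m)!: 3!×1!×1!×3!×2!×2! = 144
prefactor² = (2J+1)×Δ×N² = 8/7
  k=0: +1/(0!×2!×1!×1!×1!×1!) = 1/2
  k=1: −1/(1!×1!×0!×0!×2!×2!) = -1/4
Σ = 1/4  ⇒  CG² = 8/7×1/4² = 1/14
CG = +√(1/14) = +0.267261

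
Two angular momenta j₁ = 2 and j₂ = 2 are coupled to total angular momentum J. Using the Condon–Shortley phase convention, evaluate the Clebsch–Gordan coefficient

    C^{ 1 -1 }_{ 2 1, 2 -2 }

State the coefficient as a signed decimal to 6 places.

triangle: 3!*1!*1!/6! = 6/720
(j±m)!: 3!*1!*0!*4!*0!*2! = 288
prefactor² = (2J+1)*Δ*N² = 36/5
  k=0: +1/(0!*3!*1!*0!*0!*1!) = 1/6
Σ = 1/6  ⇒  CG² = 36/5*1/6² = 1/5
CG = +√(1/5) = +0.447214

+0.447214  (= +√(1/5))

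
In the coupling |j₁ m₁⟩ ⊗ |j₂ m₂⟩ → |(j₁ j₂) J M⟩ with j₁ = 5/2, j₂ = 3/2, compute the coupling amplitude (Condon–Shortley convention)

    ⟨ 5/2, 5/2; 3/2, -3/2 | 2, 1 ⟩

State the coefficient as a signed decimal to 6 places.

+0.597614  (= +√(5/14))

√[5·2!3!1!/7! · 5!0!0!3!3!1!] = √(360/7)
  +(−1)^0/∏(0,2,0,0,3,1)! = 1/12  (running 1/12)
⟨..|..⟩ = √(360/7)·(1/12) = +0.597614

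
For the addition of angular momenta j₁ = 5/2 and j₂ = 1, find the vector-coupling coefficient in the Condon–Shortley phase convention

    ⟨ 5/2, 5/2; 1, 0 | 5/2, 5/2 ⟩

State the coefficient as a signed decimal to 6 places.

√[6·1!4!1!/7! · 5!0!1!1!5!0!] = √(2880/7)
  +(−1)^0/∏(0,1,0,1,4,0)! = 1/24  (running 1/24)
⟨..|..⟩ = √(2880/7)·(1/24) = +0.845154

+0.845154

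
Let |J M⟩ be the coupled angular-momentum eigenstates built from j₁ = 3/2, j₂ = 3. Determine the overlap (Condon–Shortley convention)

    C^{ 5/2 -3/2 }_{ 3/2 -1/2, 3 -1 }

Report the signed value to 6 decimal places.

−√(7/20) = -0.591608

√[6·2!1!4!/8! · 1!2!2!4!1!4!] = √(576/35)
  +(−1)^1/∏(1,1,1,1,0,3)! = -1/6  (running -1/6)
  +(−1)^2/∏(2,0,0,0,1,4)! = 1/48  (running -7/48)
⟨..|..⟩ = √(576/35)·(-7/48) = -0.591608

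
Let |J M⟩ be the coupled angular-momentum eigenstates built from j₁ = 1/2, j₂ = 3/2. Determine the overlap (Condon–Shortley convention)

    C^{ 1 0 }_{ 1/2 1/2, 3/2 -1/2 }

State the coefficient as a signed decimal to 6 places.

j₁+j₂−J=1  J+j₁−j₂=0  J−j₁+j₂=2  j₁+j₂+J+1=4
(j₁±m₁, j₂±m₂, J±M) = (1,0,1,2,1,1)
P² = 1/2
sum k=0..0:
  [0] +1/1 = 1
S = 1
C² = P²·S² = 1/2 ; C = +0.707107

+√(1/2) = +0.707107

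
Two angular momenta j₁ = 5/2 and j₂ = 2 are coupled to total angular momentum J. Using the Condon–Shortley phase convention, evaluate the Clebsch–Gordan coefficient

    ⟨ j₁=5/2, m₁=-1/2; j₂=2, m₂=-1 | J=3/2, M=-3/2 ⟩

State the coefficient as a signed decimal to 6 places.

-0.507093  (= −√(9/35))

triangle: 3!*2!*1!/7! = 12/5040
(j±m)!: 2!*3!*1!*3!*0!*3! = 432
prefactor² = (2J+1)*Δ*N² = 144/35
  k=1: −1/(1!*2!*2!*0!*0!*1!) = -1/4
Σ = -1/4  ⇒  CG² = 144/35*(-1/4)² = 9/35
CG = −√(9/35) = -0.507093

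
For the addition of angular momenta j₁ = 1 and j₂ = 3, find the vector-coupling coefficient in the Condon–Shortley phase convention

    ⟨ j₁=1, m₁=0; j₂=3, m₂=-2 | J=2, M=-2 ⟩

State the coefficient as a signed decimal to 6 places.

-0.487950  (= −√(5/21))

triangle: 2!×0!×4!/7! = 48/5040
(j±m)!: 1!×1!×1!×5!×0!×4! = 2880
prefactor² = (2J+1)×Δ×N² = 960/7
  k=1: −1/(1!×1!×0!×0!×0!×4!) = -1/24
Σ = -1/24  ⇒  CG² = 960/7×(-1/24)² = 5/21
CG = −√(5/21) = -0.487950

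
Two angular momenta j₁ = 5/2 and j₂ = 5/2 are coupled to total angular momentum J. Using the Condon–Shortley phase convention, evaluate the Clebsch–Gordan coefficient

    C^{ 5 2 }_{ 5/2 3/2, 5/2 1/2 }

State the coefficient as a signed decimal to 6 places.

triangle: 0!·5!·5!/11! = 14400/39916800
(j±m)!: 4!·1!·3!·2!·7!·3! = 8709120
prefactor² = (2J+1)·Δ·N² = 34560
  k=0: +1/(0!·0!·1!·3!·4!·2!) = 1/288
Σ = 1/288  ⇒  CG² = 34560·1/288² = 5/12
CG = +√(5/12) = +0.645497

+√(5/12) = +0.645497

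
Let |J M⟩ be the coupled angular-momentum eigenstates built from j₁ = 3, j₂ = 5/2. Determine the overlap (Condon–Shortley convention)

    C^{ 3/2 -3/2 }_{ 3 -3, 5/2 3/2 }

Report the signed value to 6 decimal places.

j₁+j₂−J=4  J+j₁−j₂=2  J−j₁+j₂=1  j₁+j₂+J+1=8
(j₁±m₁, j₂±m₂, J±M) = (0,6,4,1,0,3)
P² = 3456/7
sum k=4..4:
  [4] +1/48 = 1/48
S = 1/48
C² = P²·S² = 3/14 ; C = +0.462910

+√(3/14) = +0.462910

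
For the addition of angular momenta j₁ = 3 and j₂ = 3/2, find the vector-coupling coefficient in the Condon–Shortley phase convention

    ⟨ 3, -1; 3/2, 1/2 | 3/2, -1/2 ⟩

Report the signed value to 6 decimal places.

j₁+j₂−J=3  J+j₁−j₂=3  J−j₁+j₂=0  j₁+j₂+J+1=7
(j₁±m₁, j₂±m₂, J±M) = (2,4,2,1,1,2)
P² = 192/35
sum k=2..2:
  [2] +1/4 = 1/4
S = 1/4
C² = P²·S² = 12/35 ; C = +0.585540

+0.585540  (= +√(12/35))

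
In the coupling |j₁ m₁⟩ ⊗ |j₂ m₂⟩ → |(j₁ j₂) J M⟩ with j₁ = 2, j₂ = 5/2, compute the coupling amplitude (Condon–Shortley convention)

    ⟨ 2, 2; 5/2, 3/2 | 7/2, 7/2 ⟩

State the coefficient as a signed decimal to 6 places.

+0.666667

√[8·1!3!4!/9! · 4!0!4!1!7!0!] = √(9216)
  +(−1)^0/∏(0,1,0,4,3,0)! = 1/144  (running 1/144)
⟨..|..⟩ = √(9216)·(1/144) = +0.666667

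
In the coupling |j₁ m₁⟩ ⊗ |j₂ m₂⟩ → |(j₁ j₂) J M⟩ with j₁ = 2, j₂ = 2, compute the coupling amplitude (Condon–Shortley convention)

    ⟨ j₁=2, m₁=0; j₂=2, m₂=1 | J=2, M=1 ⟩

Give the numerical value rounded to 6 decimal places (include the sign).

-0.267261  (= −√(1/14))

√[5·2!2!2!/7! · 2!2!3!1!3!1!] = √(8/7)
  +(−1)^1/∏(1,1,1,2,1,0)! = -1/2  (running -1/2)
  +(−1)^2/∏(2,0,0,1,2,1)! = 1/4  (running -1/4)
⟨..|..⟩ = √(8/7)·(-1/4) = -0.267261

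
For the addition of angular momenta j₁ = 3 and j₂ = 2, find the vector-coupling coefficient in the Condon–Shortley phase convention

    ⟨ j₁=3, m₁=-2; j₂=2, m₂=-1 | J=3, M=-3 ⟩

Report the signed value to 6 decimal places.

−√(5/12) ≈ -0.645497

triangle: 2!·4!·2!/9! = 96/362880
(j±m)!: 1!·5!·1!·3!·0!·6! = 518400
prefactor² = (2J+1)·Δ·N² = 960
  k=1: −1/(1!·1!·4!·0!·0!·2!) = -1/48
Σ = -1/48  ⇒  CG² = 960·(-1/48)² = 5/12
CG = −√(5/12) = -0.645497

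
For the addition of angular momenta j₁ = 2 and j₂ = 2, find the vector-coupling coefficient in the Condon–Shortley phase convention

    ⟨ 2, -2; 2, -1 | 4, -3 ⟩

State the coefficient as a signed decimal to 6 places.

√[9·0!4!4!/9! · 0!4!1!3!1!7!] = √(10368)
  +(−1)^0/∏(0,0,4,1,0,3)! = 1/144  (running 1/144)
⟨..|..⟩ = √(10368)·(1/144) = +0.707107

+0.707107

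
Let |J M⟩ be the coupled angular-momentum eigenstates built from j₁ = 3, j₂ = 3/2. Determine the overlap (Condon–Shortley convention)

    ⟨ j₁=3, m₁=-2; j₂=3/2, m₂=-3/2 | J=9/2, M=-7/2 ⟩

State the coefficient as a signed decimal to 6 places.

j₁+j₂−J=0  J+j₁−j₂=6  J−j₁+j₂=3  j₁+j₂+J+1=10
(j₁±m₁, j₂±m₂, J±M) = (1,5,0,3,1,8)
P² = 345600
sum k=0..0:
  [0] +1/720 = 1/720
S = 1/720
C² = P²·S² = 2/3 ; C = +0.816497

+0.816497  (= +√(2/3))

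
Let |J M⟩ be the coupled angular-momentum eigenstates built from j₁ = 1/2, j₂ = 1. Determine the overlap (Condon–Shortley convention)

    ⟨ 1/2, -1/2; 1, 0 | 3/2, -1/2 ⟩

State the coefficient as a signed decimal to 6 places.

+0.816497  (= +√(2/3))

√[4·0!1!2!/4! · 0!1!1!1!1!2!] = √(2/3)
  +(−1)^0/∏(0,0,1,1,0,1)! = 1  (running 1)
⟨..|..⟩ = √(2/3)·(1) = +0.816497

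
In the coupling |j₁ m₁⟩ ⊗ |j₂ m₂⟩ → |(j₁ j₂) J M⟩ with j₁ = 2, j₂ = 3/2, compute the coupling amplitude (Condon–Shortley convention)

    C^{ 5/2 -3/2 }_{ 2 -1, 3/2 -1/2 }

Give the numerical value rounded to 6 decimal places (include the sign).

√[6·1!3!2!/7! · 1!3!1!2!1!4!] = √(144/35)
  +(−1)^0/∏(0,1,3,1,0,1)! = 1/6  (running 1/6)
  +(−1)^1/∏(1,0,2,0,1,2)! = -1/4  (running -1/12)
⟨..|..⟩ = √(144/35)·(-1/12) = -0.169031

-0.169031  (= −√(1/35))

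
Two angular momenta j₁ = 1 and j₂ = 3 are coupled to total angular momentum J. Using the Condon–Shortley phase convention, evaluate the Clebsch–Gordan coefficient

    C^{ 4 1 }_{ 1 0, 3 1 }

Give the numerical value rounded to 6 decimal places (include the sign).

+0.731925

j₁+j₂−J=0  J+j₁−j₂=2  J−j₁+j₂=6  j₁+j₂+J+1=9
(j₁±m₁, j₂±m₂, J±M) = (1,1,4,2,5,3)
P² = 8640/7
sum k=0..0:
  [0] +1/48 = 1/48
S = 1/48
C² = P²·S² = 15/28 ; C = +0.731925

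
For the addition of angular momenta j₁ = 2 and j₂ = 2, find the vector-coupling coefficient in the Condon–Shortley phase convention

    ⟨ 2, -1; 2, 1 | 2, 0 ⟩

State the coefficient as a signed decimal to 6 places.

+√(1/14) = +0.267261

j₁+j₂−J=2  J+j₁−j₂=2  J−j₁+j₂=2  j₁+j₂+J+1=7
(j₁±m₁, j₂±m₂, J±M) = (1,3,3,1,2,2)
P² = 8/7
sum k=1..2:
  [1] −1/4 = -1/4
  [2] +1/2 = 1/2
S = 1/4
C² = P²·S² = 1/14 ; C = +0.267261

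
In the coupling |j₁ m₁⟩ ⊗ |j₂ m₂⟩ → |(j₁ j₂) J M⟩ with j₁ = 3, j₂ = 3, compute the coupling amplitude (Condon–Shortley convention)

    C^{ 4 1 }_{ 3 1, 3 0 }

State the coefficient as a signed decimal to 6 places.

−√(15/154) = -0.312094

√[9·2!4!4!/11! · 4!2!3!3!5!3!] = √(124416/385)
  +(−1)^0/∏(0,2,2,3,2,1)! = 1/48  (running 1/48)
  +(−1)^1/∏(1,1,1,2,3,2)! = -1/24  (running -1/48)
  +(−1)^2/∏(2,0,0,1,4,3)! = 1/288  (running -5/288)
⟨..|..⟩ = √(124416/385)·(-5/288) = -0.312094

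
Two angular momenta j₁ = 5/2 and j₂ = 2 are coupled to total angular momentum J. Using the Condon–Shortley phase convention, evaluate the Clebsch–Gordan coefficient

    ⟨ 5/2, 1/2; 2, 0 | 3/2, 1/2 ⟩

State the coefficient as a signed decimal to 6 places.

j₁+j₂−J=3  J+j₁−j₂=2  J−j₁+j₂=1  j₁+j₂+J+1=7
(j₁±m₁, j₂±m₂, J±M) = (3,2,2,2,2,1)
P² = 32/35
sum k=1..2:
  [1] −1/2 = -1/2
  [2] +1/4 = 1/4
S = -1/4
C² = P²·S² = 2/35 ; C = -0.239046

-0.239046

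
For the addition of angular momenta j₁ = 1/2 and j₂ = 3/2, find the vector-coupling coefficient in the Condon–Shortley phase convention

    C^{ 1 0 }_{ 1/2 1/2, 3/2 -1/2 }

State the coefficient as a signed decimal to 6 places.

+0.707107  (= +√(1/2))

j₁+j₂−J=1  J+j₁−j₂=0  J−j₁+j₂=2  j₁+j₂+J+1=4
(j₁±m₁, j₂±m₂, J±M) = (1,0,1,2,1,1)
P² = 1/2
sum k=0..0:
  [0] +1/1 = 1
S = 1
C² = P²·S² = 1/2 ; C = +0.707107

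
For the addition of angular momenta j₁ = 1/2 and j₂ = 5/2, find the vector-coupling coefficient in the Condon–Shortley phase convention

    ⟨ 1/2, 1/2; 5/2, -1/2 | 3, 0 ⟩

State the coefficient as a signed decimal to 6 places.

√[7·0!1!5!/7! · 1!0!2!3!3!3!] = √(72)
  +(−1)^0/∏(0,0,0,2,1,3)! = 1/12  (running 1/12)
⟨..|..⟩ = √(72)·(1/12) = +0.707107

+√(1/2) = +0.707107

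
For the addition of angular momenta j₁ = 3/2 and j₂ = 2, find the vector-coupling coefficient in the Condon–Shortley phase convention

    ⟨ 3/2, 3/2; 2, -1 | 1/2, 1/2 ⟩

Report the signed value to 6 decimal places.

√[2·3!0!1!/5! · 3!0!1!3!1!0!] = √(18/5)
  +(−1)^0/∏(0,3,0,1,0,0)! = 1/6  (running 1/6)
⟨..|..⟩ = √(18/5)·(1/6) = +0.316228

+0.316228  (= +√(1/10))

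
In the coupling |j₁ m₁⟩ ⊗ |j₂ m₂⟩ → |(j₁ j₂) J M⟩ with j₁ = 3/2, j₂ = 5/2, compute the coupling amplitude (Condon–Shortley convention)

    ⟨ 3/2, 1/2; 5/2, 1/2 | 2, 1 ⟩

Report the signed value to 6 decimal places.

-0.545545  (= −√(25/84))

triangle: 2!·1!·3!/7! = 12/5040
(j±m)!: 2!·1!·3!·2!·3!·1! = 144
prefactor² = (2J+1)·Δ·N² = 12/7
  k=0: +1/(0!·2!·1!·3!·0!·0!) = 1/12
  k=1: −1/(1!·1!·0!·2!·1!·1!) = -1/2
Σ = -5/12  ⇒  CG² = 12/7·(-5/12)² = 25/84
CG = −√(25/84) = -0.545545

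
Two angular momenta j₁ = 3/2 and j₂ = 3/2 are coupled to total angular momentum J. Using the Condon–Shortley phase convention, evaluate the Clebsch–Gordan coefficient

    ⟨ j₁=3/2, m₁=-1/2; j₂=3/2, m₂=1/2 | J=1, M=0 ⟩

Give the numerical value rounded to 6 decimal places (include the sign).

√[3·2!1!1!/5! · 1!2!2!1!1!1!] = √(1/5)
  +(−1)^1/∏(1,1,1,1,0,0)! = -1  (running -1)
  +(−1)^2/∏(2,0,0,0,1,1)! = 1/2  (running -1/2)
⟨..|..⟩ = √(1/5)·(-1/2) = -0.223607

−√(1/20) = -0.223607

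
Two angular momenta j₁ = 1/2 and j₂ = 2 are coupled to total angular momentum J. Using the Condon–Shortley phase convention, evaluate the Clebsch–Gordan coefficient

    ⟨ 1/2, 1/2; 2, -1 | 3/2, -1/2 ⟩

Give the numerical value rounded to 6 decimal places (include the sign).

√[4·1!0!3!/5! · 1!0!1!3!1!2!] = √(12/5)
  +(−1)^0/∏(0,1,0,1,0,2)! = 1/2  (running 1/2)
⟨..|..⟩ = √(12/5)·(1/2) = +0.774597

+0.774597  (= +√(3/5))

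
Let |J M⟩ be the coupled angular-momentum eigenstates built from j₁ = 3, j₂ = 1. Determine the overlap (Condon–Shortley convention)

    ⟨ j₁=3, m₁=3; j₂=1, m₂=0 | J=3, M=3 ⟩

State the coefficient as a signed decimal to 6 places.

+0.866025

triangle: 1!·5!·1!/8! = 120/40320
(j±m)!: 6!·0!·1!·1!·6!·0! = 518400
prefactor² = (2J+1)·Δ·N² = 10800
  k=0: +1/(0!·1!·0!·1!·5!·0!) = 1/120
Σ = 1/120  ⇒  CG² = 10800·1/120² = 3/4
CG = +√(3/4) = +0.866025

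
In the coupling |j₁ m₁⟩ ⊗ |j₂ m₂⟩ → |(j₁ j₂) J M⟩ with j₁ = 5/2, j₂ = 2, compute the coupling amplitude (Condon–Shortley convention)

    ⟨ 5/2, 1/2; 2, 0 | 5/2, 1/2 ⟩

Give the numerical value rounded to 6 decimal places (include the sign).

-0.478091

√[6·2!3!2!/8! · 3!2!2!2!3!2!] = √(72/35)
  +(−1)^0/∏(0,2,2,2,1,0)! = 1/8  (running 1/8)
  +(−1)^1/∏(1,1,1,1,2,1)! = -1/2  (running -3/8)
  +(−1)^2/∏(2,0,0,0,3,2)! = 1/24  (running -1/3)
⟨..|..⟩ = √(72/35)·(-1/3) = -0.478091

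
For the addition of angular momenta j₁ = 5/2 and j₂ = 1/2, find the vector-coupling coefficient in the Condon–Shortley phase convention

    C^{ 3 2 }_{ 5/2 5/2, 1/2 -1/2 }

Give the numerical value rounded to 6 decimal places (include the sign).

+√(1/6) ≈ +0.408248

triangle: 0!*5!*1!/7! = 120/5040
(j±m)!: 5!*0!*0!*1!*5!*1! = 14400
prefactor² = (2J+1)*Δ*N² = 2400
  k=0: +1/(0!*0!*0!*0!*5!*1!) = 1/120
Σ = 1/120  ⇒  CG² = 2400*1/120² = 1/6
CG = +√(1/6) = +0.408248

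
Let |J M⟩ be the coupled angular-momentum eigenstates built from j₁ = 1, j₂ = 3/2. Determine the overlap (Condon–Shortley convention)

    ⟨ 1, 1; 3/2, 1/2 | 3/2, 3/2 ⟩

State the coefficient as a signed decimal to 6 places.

j₁+j₂−J=1  J+j₁−j₂=1  J−j₁+j₂=2  j₁+j₂+J+1=5
(j₁±m₁, j₂±m₂, J±M) = (2,0,2,1,3,0)
P² = 8/5
sum k=0..0:
  [0] +1/2 = 1/2
S = 1/2
C² = P²·S² = 2/5 ; C = +0.632456

+0.632456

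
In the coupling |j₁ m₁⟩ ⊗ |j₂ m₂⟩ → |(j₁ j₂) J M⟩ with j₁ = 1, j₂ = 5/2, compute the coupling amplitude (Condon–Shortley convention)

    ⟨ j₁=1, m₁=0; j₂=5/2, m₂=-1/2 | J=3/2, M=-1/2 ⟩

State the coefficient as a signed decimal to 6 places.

j₁+j₂−J=2  J+j₁−j₂=0  J−j₁+j₂=3  j₁+j₂+J+1=6
(j₁±m₁, j₂±m₂, J±M) = (1,1,2,3,1,2)
P² = 8/5
sum k=1..1:
  [1] −1/2 = -1/2
S = -1/2
C² = P²·S² = 2/5 ; C = -0.632456

−√(2/5) ≈ -0.632456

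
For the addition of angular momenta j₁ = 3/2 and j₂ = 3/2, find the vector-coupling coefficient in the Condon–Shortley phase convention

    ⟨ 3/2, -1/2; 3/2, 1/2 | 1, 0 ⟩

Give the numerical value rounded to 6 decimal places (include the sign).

-0.223607  (= −√(1/20))

triangle: 2!·1!·1!/5! = 2/120
(j±m)!: 1!·2!·2!·1!·1!·1! = 4
prefactor² = (2J+1)·Δ·N² = 1/5
  k=1: −1/(1!·1!·1!·1!·0!·0!) = -1
  k=2: +1/(2!·0!·0!·0!·1!·1!) = 1/2
Σ = -1/2  ⇒  CG² = 1/5·(-1/2)² = 1/20
CG = −√(1/20) = -0.223607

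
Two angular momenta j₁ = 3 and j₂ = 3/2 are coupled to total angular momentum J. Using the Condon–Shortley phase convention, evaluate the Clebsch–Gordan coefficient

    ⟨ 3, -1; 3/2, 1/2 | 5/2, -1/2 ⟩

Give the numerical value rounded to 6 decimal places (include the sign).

triangle: 2!×4!×1!/8! = 48/40320
(j±m)!: 2!×4!×2!×1!×2!×3! = 1152
prefactor² = (2J+1)×Δ×N² = 288/35
  k=1: −1/(1!×1!×3!×1!×1!×0!) = -1/6
  k=2: +1/(2!×0!×2!×0!×2!×1!) = 1/8
Σ = -1/24  ⇒  CG² = 288/35×(-1/24)² = 1/70
CG = −√(1/70) = -0.119523

-0.119523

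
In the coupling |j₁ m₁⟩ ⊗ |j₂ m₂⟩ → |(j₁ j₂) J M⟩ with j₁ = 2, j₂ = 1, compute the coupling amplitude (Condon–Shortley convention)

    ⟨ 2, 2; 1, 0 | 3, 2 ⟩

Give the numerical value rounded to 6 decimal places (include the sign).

+√(1/3) = +0.577350

j₁+j₂−J=0  J+j₁−j₂=4  J−j₁+j₂=2  j₁+j₂+J+1=7
(j₁±m₁, j₂±m₂, J±M) = (4,0,1,1,5,1)
P² = 192
sum k=0..0:
  [0] +1/24 = 1/24
S = 1/24
C² = P²·S² = 1/3 ; C = +0.577350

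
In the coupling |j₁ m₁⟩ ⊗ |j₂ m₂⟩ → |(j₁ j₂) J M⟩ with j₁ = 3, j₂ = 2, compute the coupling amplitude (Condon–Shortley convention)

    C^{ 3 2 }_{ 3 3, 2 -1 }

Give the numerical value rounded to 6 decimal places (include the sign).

√[7·2!4!2!/9! · 6!0!1!3!5!1!] = √(960)
  +(−1)^0/∏(0,2,0,1,4,1)! = 1/48  (running 1/48)
⟨..|..⟩ = √(960)·(1/48) = +0.645497

+√(5/12) ≈ +0.645497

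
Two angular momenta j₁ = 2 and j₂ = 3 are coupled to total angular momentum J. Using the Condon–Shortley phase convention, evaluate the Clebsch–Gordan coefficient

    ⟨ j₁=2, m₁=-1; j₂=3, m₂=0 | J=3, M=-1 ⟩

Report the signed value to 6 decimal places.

triangle: 2!×2!×4!/9! = 96/362880
(j±m)!: 1!×3!×3!×3!×2!×4! = 10368
prefactor² = (2J+1)×Δ×N² = 96/5
  k=1: −1/(1!×1!×2!×2!×0!×2!) = -1/8
  k=2: +1/(2!×0!×1!×1!×1!×3!) = 1/12
Σ = -1/24  ⇒  CG² = 96/5×(-1/24)² = 1/30
CG = −√(1/30) = -0.182574

-0.182574  (= −√(1/30))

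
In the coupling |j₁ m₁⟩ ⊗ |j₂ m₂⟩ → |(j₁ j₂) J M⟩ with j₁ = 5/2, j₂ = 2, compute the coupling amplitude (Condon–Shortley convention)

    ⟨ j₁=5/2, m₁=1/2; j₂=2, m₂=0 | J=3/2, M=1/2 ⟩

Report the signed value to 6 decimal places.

√[4·3!2!1!/7! · 3!2!2!2!2!1!] = √(32/35)
  +(−1)^1/∏(1,2,1,1,1,0)! = -1/2  (running -1/2)
  +(−1)^2/∏(2,1,0,0,2,1)! = 1/4  (running -1/4)
⟨..|..⟩ = √(32/35)·(-1/4) = -0.239046

-0.239046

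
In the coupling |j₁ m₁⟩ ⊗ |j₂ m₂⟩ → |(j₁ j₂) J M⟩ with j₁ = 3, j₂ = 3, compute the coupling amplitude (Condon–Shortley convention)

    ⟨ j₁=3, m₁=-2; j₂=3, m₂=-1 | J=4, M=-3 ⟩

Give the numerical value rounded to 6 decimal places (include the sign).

triangle: 2!·4!·4!/11! = 1152/39916800
(j±m)!: 1!·5!·2!·4!·1!·7! = 29030400
prefactor² = (2J+1)·Δ·N² = 82944/11
  k=1: −1/(1!·1!·4!·1!·0!·3!) = -1/144
  k=2: +1/(2!·0!·3!·0!·1!·4!) = 1/288
Σ = -1/288  ⇒  CG² = 82944/11·(-1/288)² = 1/11
CG = −√(1/11) = -0.301511

−√(1/11) ≈ -0.301511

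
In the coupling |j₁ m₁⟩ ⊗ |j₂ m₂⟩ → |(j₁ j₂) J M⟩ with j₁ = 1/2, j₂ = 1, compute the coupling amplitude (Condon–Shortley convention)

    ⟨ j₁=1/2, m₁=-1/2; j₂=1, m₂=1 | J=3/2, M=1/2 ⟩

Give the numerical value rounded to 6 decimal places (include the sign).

+0.577350

j₁+j₂−J=0  J+j₁−j₂=1  J−j₁+j₂=2  j₁+j₂+J+1=4
(j₁±m₁, j₂±m₂, J±M) = (0,1,2,0,2,1)
P² = 4/3
sum k=0..0:
  [0] +1/2 = 1/2
S = 1/2
C² = P²·S² = 1/3 ; C = +0.577350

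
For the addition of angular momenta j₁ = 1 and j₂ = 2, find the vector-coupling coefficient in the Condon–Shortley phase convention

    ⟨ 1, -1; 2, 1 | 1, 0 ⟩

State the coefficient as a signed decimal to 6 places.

+0.547723  (= +√(3/10))

j₁+j₂−J=2  J+j₁−j₂=0  J−j₁+j₂=2  j₁+j₂+J+1=5
(j₁±m₁, j₂±m₂, J±M) = (0,2,3,1,1,1)
P² = 6/5
sum k=2..2:
  [2] +1/2 = 1/2
S = 1/2
C² = P²·S² = 3/10 ; C = +0.547723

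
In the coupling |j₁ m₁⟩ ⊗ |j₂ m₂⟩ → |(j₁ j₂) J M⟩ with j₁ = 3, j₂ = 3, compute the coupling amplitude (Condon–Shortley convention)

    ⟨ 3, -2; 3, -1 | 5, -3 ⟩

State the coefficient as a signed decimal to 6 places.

triangle: 1!×5!×5!/12! = 14400/479001600
(j±m)!: 1!×5!×2!×4!×2!×8! = 464486400
prefactor² = (2J+1)×Δ×N² = 153600
  k=0: +1/(0!×1!×5!×2!×0!×3!) = 1/1440
  k=1: −1/(1!×0!×4!×1!×1!×4!) = -1/576
Σ = -1/960  ⇒  CG² = 153600×(-1/960)² = 1/6
CG = −√(1/6) = -0.408248

-0.408248  (= −√(1/6))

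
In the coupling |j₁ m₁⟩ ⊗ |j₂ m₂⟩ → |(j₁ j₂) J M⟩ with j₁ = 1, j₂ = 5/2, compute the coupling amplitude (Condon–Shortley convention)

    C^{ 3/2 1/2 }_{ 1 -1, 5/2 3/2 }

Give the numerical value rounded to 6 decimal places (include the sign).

+√(2/5) = +0.632456

√[4·2!0!3!/6! · 0!2!4!1!2!1!] = √(32/5)
  +(−1)^2/∏(2,0,0,2,0,1)! = 1/4  (running 1/4)
⟨..|..⟩ = √(32/5)·(1/4) = +0.632456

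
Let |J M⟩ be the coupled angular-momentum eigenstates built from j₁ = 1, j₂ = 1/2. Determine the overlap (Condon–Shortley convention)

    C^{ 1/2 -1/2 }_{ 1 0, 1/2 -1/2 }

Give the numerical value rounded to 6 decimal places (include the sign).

triangle: 1!×1!×0!/3! = 1/6
(j±m)!: 1!×1!×0!×1!×0!×1! = 1
prefactor² = (2J+1)×Δ×N² = 1/3
  k=0: +1/(0!×1!×1!×0!×0!×0!) = 1
Σ = 1  ⇒  CG² = 1/3×1² = 1/3
CG = +√(1/3) = +0.577350

+0.577350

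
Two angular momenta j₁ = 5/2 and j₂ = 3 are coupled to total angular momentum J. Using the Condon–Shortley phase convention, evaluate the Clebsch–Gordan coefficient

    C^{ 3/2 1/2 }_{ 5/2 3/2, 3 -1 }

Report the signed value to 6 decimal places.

-0.483046

j₁+j₂−J=4  J+j₁−j₂=1  J−j₁+j₂=2  j₁+j₂+J+1=8
(j₁±m₁, j₂±m₂, J±M) = (4,1,2,4,2,1)
P² = 384/35
sum k=0..1:
  [0] +1/48 = 1/48
  [1] −1/6 = -1/6
S = -7/48
C² = P²·S² = 7/30 ; C = -0.483046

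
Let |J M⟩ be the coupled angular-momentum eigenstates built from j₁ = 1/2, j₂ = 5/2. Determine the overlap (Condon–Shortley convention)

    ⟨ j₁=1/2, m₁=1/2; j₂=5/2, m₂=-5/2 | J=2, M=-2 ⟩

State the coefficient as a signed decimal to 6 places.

j₁+j₂−J=1  J+j₁−j₂=0  J−j₁+j₂=4  j₁+j₂+J+1=6
(j₁±m₁, j₂±m₂, J±M) = (1,0,0,5,0,4)
P² = 480
sum k=0..0:
  [0] +1/24 = 1/24
S = 1/24
C² = P²·S² = 5/6 ; C = +0.912871

+√(5/6) = +0.912871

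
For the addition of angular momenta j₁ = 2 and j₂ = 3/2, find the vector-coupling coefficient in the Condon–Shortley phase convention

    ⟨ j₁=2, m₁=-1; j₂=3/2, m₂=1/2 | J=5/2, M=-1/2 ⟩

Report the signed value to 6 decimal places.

-0.597614

j₁+j₂−J=1  J+j₁−j₂=3  J−j₁+j₂=2  j₁+j₂+J+1=7
(j₁±m₁, j₂±m₂, J±M) = (1,3,2,1,2,3)
P² = 72/35
sum k=0..1:
  [0] +1/12 = 1/12
  [1] −1/2 = -1/2
S = -5/12
C² = P²·S² = 5/14 ; C = -0.597614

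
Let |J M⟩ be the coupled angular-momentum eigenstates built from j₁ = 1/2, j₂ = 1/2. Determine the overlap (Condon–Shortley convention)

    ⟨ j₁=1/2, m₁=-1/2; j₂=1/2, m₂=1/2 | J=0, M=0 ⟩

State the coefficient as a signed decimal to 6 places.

−√(1/2) = -0.707107

j₁+j₂−J=1  J+j₁−j₂=0  J−j₁+j₂=0  j₁+j₂+J+1=2
(j₁±m₁, j₂±m₂, J±M) = (0,1,1,0,0,0)
P² = 1/2
sum k=1..1:
  [1] −1/1 = -1
S = -1
C² = P²·S² = 1/2 ; C = -0.707107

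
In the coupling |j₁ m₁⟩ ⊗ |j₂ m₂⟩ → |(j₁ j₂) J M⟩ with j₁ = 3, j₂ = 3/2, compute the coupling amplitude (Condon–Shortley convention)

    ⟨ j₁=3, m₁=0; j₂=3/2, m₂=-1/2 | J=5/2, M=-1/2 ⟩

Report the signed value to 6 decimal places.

−√(6/35) ≈ -0.414039

triangle: 2!×4!×1!/8! = 48/40320
(j±m)!: 3!×3!×1!×2!×2!×3! = 864
prefactor² = (2J+1)×Δ×N² = 216/35
  k=0: +1/(0!×2!×3!×1!×1!×0!) = 1/12
  k=1: −1/(1!×1!×2!×0!×2!×1!) = -1/4
Σ = -1/6  ⇒  CG² = 216/35×(-1/6)² = 6/35
CG = −√(6/35) = -0.414039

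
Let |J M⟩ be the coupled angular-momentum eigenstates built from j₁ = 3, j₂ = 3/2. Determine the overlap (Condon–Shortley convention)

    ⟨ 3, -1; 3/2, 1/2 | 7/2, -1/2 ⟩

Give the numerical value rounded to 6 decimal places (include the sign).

−√(2/7) ≈ -0.534522

√[8·1!5!2!/9! · 2!4!2!1!3!4!] = √(512/7)
  +(−1)^0/∏(0,1,4,2,1,0)! = 1/48  (running 1/48)
  +(−1)^1/∏(1,0,3,1,2,1)! = -1/12  (running -1/16)
⟨..|..⟩ = √(512/7)·(-1/16) = -0.534522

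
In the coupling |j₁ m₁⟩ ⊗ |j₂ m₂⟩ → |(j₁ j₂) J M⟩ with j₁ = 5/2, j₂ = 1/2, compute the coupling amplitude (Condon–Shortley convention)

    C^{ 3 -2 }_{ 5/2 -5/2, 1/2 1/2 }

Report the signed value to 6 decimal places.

triangle: 0!*5!*1!/7! = 120/5040
(j±m)!: 0!*5!*1!*0!*1!*5! = 14400
prefactor² = (2J+1)*Δ*N² = 2400
  k=0: +1/(0!*0!*5!*1!*0!*0!) = 1/120
Σ = 1/120  ⇒  CG² = 2400*1/120² = 1/6
CG = +√(1/6) = +0.408248

+0.408248  (= +√(1/6))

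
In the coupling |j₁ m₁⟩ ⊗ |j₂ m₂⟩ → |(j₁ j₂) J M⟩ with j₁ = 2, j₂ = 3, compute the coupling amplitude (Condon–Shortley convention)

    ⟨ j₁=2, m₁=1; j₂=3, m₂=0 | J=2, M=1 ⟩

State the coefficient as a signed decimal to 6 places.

√[5·3!1!3!/8! · 3!1!3!3!3!1!] = √(81/14)
  +(−1)^0/∏(0,3,1,3,0,0)! = 1/36  (running 1/36)
  +(−1)^1/∏(1,2,0,2,1,1)! = -1/4  (running -2/9)
⟨..|..⟩ = √(81/14)·(-2/9) = -0.534522

−√(2/7) ≈ -0.534522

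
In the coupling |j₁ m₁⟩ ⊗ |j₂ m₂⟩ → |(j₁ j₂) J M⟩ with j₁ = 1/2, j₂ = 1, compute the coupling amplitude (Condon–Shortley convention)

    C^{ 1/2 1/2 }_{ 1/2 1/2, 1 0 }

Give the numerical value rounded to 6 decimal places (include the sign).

j₁+j₂−J=1  J+j₁−j₂=0  J−j₁+j₂=1  j₁+j₂+J+1=3
(j₁±m₁, j₂±m₂, J±M) = (1,0,1,1,1,0)
P² = 1/3
sum k=0..0:
  [0] +1/1 = 1
S = 1
C² = P²·S² = 1/3 ; C = +0.577350

+√(1/3) = +0.577350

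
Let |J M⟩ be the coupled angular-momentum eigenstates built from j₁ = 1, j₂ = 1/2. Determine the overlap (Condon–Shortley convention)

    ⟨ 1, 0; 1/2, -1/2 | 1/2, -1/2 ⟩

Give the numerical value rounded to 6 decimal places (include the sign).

+0.577350  (= +√(1/3))

triangle: 1!*1!*0!/3! = 1/6
(j±m)!: 1!*1!*0!*1!*0!*1! = 1
prefactor² = (2J+1)*Δ*N² = 1/3
  k=0: +1/(0!*1!*1!*0!*0!*0!) = 1
Σ = 1  ⇒  CG² = 1/3*1² = 1/3
CG = +√(1/3) = +0.577350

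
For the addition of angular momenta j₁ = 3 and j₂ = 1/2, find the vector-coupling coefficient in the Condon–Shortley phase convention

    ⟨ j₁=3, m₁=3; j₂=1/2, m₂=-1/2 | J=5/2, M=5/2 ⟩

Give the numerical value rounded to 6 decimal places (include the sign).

+√(6/7) ≈ +0.925820

triangle: 1!×5!×0!/7! = 120/5040
(j±m)!: 6!×0!×0!×1!×5!×0! = 86400
prefactor² = (2J+1)×Δ×N² = 86400/7
  k=0: +1/(0!×1!×0!×0!×5!×0!) = 1/120
Σ = 1/120  ⇒  CG² = 86400/7×1/120² = 6/7
CG = +√(6/7) = +0.925820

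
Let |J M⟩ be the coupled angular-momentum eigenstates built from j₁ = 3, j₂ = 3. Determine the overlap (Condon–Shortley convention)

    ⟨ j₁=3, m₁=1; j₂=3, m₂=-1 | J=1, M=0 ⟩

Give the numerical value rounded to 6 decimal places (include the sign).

√[3·5!1!1!/8! · 4!2!2!4!1!1!] = √(144/7)
  +(−1)^1/∏(1,4,1,1,0,0)! = -1/24  (running -1/24)
  +(−1)^2/∏(2,3,0,0,1,1)! = 1/12  (running 1/24)
⟨..|..⟩ = √(144/7)·(1/24) = +0.188982

+0.188982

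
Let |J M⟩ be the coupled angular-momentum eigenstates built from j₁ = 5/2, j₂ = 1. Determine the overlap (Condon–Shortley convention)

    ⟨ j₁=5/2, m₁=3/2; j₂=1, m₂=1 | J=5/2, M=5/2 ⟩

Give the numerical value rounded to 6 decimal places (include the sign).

-0.534522

j₁+j₂−J=1  J+j₁−j₂=4  J−j₁+j₂=1  j₁+j₂+J+1=7
(j₁±m₁, j₂±m₂, J±M) = (4,1,2,0,5,0)
P² = 1152/7
sum k=1..1:
  [1] −1/24 = -1/24
S = -1/24
C² = P²·S² = 2/7 ; C = -0.534522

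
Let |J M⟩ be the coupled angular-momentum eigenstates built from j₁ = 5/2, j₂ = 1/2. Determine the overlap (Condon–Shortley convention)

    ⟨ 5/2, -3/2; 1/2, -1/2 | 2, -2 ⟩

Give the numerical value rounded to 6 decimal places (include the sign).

+√(1/6) ≈ +0.408248

j₁+j₂−J=1  J+j₁−j₂=4  J−j₁+j₂=0  j₁+j₂+J+1=6
(j₁±m₁, j₂±m₂, J±M) = (1,4,0,1,0,4)
P² = 96
sum k=0..0:
  [0] +1/24 = 1/24
S = 1/24
C² = P²·S² = 1/6 ; C = +0.408248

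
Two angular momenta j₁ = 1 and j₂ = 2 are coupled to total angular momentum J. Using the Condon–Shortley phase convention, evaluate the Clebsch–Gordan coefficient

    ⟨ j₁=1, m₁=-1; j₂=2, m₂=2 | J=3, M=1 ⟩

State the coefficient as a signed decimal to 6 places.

triangle: 0!·2!·4!/7! = 48/5040
(j±m)!: 0!·2!·4!·0!·4!·2! = 2304
prefactor² = (2J+1)·Δ·N² = 768/5
  k=0: +1/(0!·0!·2!·4!·0!·0!) = 1/48
Σ = 1/48  ⇒  CG² = 768/5·1/48² = 1/15
CG = +√(1/15) = +0.258199

+0.258199  (= +√(1/15))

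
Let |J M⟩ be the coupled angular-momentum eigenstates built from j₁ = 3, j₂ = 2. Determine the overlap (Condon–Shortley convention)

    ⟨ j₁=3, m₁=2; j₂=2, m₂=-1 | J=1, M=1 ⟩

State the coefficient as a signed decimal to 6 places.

-0.534522

√[3·4!2!0!/7! · 5!1!1!3!2!0!] = √(288/7)
  +(−1)^1/∏(1,3,0,0,2,0)! = -1/12  (running -1/12)
⟨..|..⟩ = √(288/7)·(-1/12) = -0.534522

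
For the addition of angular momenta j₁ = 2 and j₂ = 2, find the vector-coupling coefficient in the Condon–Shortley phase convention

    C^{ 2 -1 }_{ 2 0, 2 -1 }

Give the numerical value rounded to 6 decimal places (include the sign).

j₁+j₂−J=2  J+j₁−j₂=2  J−j₁+j₂=2  j₁+j₂+J+1=7
(j₁±m₁, j₂±m₂, J±M) = (2,2,1,3,1,3)
P² = 8/7
sum k=0..1:
  [0] +1/4 = 1/4
  [1] −1/2 = -1/2
S = -1/4
C² = P²·S² = 1/14 ; C = -0.267261

-0.267261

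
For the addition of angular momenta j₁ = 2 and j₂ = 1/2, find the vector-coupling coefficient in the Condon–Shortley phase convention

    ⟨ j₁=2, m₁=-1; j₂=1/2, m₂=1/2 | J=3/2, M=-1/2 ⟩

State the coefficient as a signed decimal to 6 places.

−√(3/5) = -0.774597

√[4·1!3!0!/5! · 1!3!1!0!1!2!] = √(12/5)
  +(−1)^1/∏(1,0,2,0,1,0)! = -1/2  (running -1/2)
⟨..|..⟩ = √(12/5)·(-1/2) = -0.774597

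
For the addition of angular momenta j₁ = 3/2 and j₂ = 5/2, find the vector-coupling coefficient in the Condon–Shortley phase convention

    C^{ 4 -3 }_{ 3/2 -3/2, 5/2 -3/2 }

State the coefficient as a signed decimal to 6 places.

+0.790569  (= +√(5/8))

√[9·0!3!5!/9! · 0!3!1!4!1!7!] = √(12960)
  +(−1)^0/∏(0,0,3,1,0,4)! = 1/144  (running 1/144)
⟨..|..⟩ = √(12960)·(1/144) = +0.790569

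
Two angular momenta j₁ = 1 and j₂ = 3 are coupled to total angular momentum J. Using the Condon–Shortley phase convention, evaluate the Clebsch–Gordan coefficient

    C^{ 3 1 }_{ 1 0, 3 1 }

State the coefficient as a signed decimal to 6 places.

−√(1/12) ≈ -0.288675

j₁+j₂−J=1  J+j₁−j₂=1  J−j₁+j₂=5  j₁+j₂+J+1=8
(j₁±m₁, j₂±m₂, J±M) = (1,1,4,2,4,2)
P² = 48
sum k=0..1:
  [0] +1/24 = 1/24
  [1] −1/12 = -1/12
S = -1/24
C² = P²·S² = 1/12 ; C = -0.288675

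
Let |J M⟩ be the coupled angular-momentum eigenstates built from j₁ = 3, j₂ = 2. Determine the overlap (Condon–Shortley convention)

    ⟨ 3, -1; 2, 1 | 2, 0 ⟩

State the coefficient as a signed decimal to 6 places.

+√(1/7) = +0.377964

√[5·3!3!1!/8! · 2!4!3!1!2!2!] = √(36/7)
  +(−1)^2/∏(2,1,2,1,1,0)! = 1/4  (running 1/4)
  +(−1)^3/∏(3,0,1,0,2,1)! = -1/12  (running 1/6)
⟨..|..⟩ = √(36/7)·(1/6) = +0.377964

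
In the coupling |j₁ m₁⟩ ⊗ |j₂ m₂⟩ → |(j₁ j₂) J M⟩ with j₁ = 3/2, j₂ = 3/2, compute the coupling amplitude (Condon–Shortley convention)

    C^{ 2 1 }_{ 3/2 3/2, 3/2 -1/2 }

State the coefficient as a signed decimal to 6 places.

j₁+j₂−J=1  J+j₁−j₂=2  J−j₁+j₂=2  j₁+j₂+J+1=6
(j₁±m₁, j₂±m₂, J±M) = (3,0,1,2,3,1)
P² = 2
sum k=0..0:
  [0] +1/2 = 1/2
S = 1/2
C² = P²·S² = 1/2 ; C = +0.707107

+√(1/2) = +0.707107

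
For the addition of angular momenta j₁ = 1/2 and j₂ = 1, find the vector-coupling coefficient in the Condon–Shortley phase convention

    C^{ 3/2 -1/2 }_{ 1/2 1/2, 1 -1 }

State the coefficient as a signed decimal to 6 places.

+√(1/3) = +0.577350

j₁+j₂−J=0  J+j₁−j₂=1  J−j₁+j₂=2  j₁+j₂+J+1=4
(j₁±m₁, j₂±m₂, J±M) = (1,0,0,2,1,2)
P² = 4/3
sum k=0..0:
  [0] +1/2 = 1/2
S = 1/2
C² = P²·S² = 1/3 ; C = +0.577350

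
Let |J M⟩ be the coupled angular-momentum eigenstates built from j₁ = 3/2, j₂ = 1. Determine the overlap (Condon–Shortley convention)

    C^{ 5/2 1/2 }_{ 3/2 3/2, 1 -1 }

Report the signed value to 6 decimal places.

+√(1/10) ≈ +0.316228

triangle: 0!*3!*2!/6! = 12/720
(j±m)!: 3!*0!*0!*2!*3!*2! = 144
prefactor² = (2J+1)*Δ*N² = 72/5
  k=0: +1/(0!*0!*0!*0!*3!*2!) = 1/12
Σ = 1/12  ⇒  CG² = 72/5*1/12² = 1/10
CG = +√(1/10) = +0.316228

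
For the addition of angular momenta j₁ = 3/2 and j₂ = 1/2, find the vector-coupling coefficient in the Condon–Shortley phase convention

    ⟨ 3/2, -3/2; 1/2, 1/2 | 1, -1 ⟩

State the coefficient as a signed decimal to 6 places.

-0.866025

triangle: 1!×2!×0!/4! = 2/24
(j±m)!: 0!×3!×1!×0!×0!×2! = 12
prefactor² = (2J+1)×Δ×N² = 3
  k=1: −1/(1!×0!×2!×0!×0!×0!) = -1/2
Σ = -1/2  ⇒  CG² = 3×(-1/2)² = 3/4
CG = −√(3/4) = -0.866025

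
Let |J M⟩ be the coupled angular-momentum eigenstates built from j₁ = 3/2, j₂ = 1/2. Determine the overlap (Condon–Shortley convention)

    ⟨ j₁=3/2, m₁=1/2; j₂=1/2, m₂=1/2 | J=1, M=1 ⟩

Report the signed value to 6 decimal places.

triangle: 1!*2!*0!/4! = 2/24
(j±m)!: 2!*1!*1!*0!*2!*0! = 4
prefactor² = (2J+1)*Δ*N² = 1
  k=1: −1/(1!*0!*0!*0!*2!*0!) = -1/2
Σ = -1/2  ⇒  CG² = 1*(-1/2)² = 1/4
CG = −√(1/4) = -0.500000

−√(1/4) = -0.500000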